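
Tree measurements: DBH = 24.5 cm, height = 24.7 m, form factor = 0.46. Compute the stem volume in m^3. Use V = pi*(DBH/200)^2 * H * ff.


Formula: V = pi * (DBH/200)^2 * H * ff
Radius = DBH/200 = 24.5/200 = 0.1225 m
Radius^2 = 0.1225^2 = 0.01500625 m^2
V = pi * 0.01500625 * 24.7 * 0.46
V = 0.536 m^3

0.536


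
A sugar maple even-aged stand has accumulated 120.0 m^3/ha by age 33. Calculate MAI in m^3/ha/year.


Formula: MAI = Total Volume / Stand Age
MAI = 120.0 m^3/ha / 33 years
MAI = 3.64 m^3/ha/year

3.64


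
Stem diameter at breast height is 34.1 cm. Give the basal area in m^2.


Formula: BA = pi * (DBH/2)^2 / 10000  (cm^2 to m^2)
Radius = DBH/2 = 34.1/2 = 17.05 cm
BA = pi * 17.05^2 / 10000
   = 913.2688 cm^2 / 10000
   = 0.0913 m^2

0.0913


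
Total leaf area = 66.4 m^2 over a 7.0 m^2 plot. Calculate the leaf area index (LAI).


Formula: LAI = total leaf area / ground area  (dimensionless)
LAI = 66.4 m^2 / 7.0 m^2
LAI = 9.49

9.49


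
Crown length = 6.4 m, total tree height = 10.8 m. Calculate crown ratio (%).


Formula: Crown Ratio = (Crown Length / Total Height) * 100
CR = (6.4 m / 10.8 m) * 100
CR = 0.5926 * 100 = 59.3%

59.3


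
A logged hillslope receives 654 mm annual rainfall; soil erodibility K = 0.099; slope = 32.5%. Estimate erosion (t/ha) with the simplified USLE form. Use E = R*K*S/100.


Formula: E = R * K * S / 100  (simplified USLE)
R * K = 654 * 0.099 = 64.746
E = 64.746 * 32.5 / 100 = 21.04 t/ha

21.04


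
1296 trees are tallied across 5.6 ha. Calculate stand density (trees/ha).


Formula: Stand Density = N_trees / Area_ha
Density = 1296 trees / 5.6 ha
Density = 231 trees/ha

231


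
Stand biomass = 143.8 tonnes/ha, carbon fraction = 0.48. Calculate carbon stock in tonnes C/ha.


Formula: Carbon Stock = Biomass * Carbon Fraction
C = 143.8 t/ha * 0.48
C = 69.0 t C/ha

69.0


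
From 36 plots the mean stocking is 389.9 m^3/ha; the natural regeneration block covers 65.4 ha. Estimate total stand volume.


Formula: Total Volume = Mean Volume per ha * Total Area
Total Volume = 389.9 m^3/ha * 65.4 ha
Total Volume = 25499 m^3

25499


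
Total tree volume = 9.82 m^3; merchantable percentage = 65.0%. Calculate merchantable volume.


Formula: MV = V_total * (merchantable_pct / 100)
Merchantable fraction = 65.0% / 100 = 0.65
MV = 9.82 m^3 * 0.65 = 6.383 m^3

6.383


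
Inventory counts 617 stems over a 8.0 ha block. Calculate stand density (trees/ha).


Formula: Stand Density = N_trees / Area_ha
Density = 617 trees / 8.0 ha
Density = 77 trees/ha

77


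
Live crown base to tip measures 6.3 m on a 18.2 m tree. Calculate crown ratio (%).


Formula: Crown Ratio = (Crown Length / Total Height) * 100
CR = (6.3 m / 18.2 m) * 100
CR = 0.3462 * 100 = 34.6%

34.6


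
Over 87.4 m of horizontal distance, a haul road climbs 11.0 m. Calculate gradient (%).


Formula: Gradient = rise / run * 100
Gradient = 11.0 / 87.4 * 100 = 12.6%

12.6


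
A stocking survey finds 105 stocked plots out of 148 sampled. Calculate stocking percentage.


Formula: Stocking % = stocked plots / total plots * 100
Stocking = 105 / 148 * 100
Stocking = 0.7095 * 100 = 70.9%

70.9


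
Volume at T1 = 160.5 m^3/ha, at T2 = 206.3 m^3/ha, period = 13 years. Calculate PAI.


Formula: PAI = (V_T2 - V_T1) / (T2 - T1)
Volume increment = 206.3 - 160.5 = 45.8 m^3/ha
PAI = 45.8 / 13 = 3.52 m^3/ha/year

3.52


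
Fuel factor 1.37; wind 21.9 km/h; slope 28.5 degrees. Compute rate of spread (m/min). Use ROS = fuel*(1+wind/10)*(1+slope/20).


Formula: ROS = fuel * (1 + wind/10) * (1 + slope/20)
Wind factor = 1 + 21.9/10 = 3.19
Slope factor = 1 + 28.5/20 = 2.425
ROS = 1.37 * 3.19 * 2.425 = 10.6 m/min

10.6


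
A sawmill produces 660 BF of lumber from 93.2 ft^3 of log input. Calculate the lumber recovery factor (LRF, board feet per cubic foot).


Formula: LRF = Lumber Output (BF) / Log Input (ft^3)
LRF = 660 BF / 93.2 ft^3
LRF = 7.08 BF/ft^3

7.08


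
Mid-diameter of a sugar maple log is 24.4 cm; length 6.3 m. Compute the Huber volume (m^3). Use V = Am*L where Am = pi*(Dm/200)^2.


Huber: V = Am * L,  Am = pi*(Dm/200)^2
Am = pi*(24.4/200)^2 = 0.046759 m^2
V = 0.046759*6.3 = 0.2946 m^3

0.2946


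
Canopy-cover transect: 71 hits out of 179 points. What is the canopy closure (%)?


Formula: Canopy closure = covered points / total points * 100
Closure = 71 / 179 * 100
Closure = 0.3966 * 100 = 39.7%

39.7


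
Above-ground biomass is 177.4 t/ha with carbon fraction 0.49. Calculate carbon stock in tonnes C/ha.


Formula: Carbon Stock = Biomass * Carbon Fraction
C = 177.4 t/ha * 0.49
C = 86.9 t C/ha

86.9


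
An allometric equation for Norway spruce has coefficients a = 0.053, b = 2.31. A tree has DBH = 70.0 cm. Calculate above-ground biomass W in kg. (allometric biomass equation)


Formula: W = a * DBH^b  (allometric power law)
DBH^b = 70.0^2.31 = 18288.432
W = 0.053 * 18288.432 = 969.3 kg

969.3


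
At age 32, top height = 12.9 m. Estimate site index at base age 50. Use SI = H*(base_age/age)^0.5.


Formula: SI = H_dom * (base_age / age)^0.5
Age ratio = 50 / 32 = 1.5625
sqrt(age_ratio) = 1.25
SI = 12.9 * 1.25 = 16.1 m

16.1


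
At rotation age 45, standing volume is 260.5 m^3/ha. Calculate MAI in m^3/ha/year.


Formula: MAI = Total Volume / Stand Age
MAI = 260.5 m^3/ha / 45 years
MAI = 5.79 m^3/ha/year

5.79


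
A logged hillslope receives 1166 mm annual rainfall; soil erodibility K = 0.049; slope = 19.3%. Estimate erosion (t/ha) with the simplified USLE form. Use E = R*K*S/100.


Formula: E = R * K * S / 100  (simplified USLE)
R * K = 1166 * 0.049 = 57.134
E = 57.134 * 19.3 / 100 = 11.03 t/ha

11.03


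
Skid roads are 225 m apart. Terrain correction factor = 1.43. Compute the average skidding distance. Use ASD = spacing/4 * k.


Formula: ASD = (spacing / 4) * correction
Uncorrected distance = spacing / 4 = 225 / 4 = 56.25 m
ASD = 56.25 * 1.43 = 80 m

80


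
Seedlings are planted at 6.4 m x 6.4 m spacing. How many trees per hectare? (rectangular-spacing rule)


Formula: TPH = 10000 m^2/ha / (spacing_x * spacing_y)
Area per tree = 6.4 m * 6.4 m = 40.96 m^2
TPH = 10000 / 40.96 = 244 trees/ha

244


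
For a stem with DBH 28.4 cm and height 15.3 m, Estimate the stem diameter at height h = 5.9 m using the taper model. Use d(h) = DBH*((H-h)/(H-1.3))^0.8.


Taper: d(h) = DBH * ((H - h) / (H - 1.3))^0.8
Numerator = H - h = 15.3 - 5.9 = 9.4 m
Denominator = H - 1.3 = 15.3 - 1.3 = 14.0 m
Ratio = 9.4 / 14.0 = 0.67143
d = 28.4 * 0.67143^0.8 = 20.6 cm

20.6


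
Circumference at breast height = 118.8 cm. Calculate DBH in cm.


Formula: DBH = C / pi
DBH = 118.8 / pi
pi = 3.14159...
DBH = 37.8 cm

37.8


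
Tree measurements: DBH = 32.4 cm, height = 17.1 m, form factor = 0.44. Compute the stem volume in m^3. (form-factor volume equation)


Formula: V = pi * (DBH/200)^2 * H * ff
Radius = DBH/200 = 32.4/200 = 0.162 m
Radius^2 = 0.162^2 = 0.026244 m^2
V = pi * 0.026244 * 17.1 * 0.44
V = 0.62 m^3

0.62


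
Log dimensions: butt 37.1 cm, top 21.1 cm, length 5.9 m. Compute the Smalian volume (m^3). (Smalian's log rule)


Smalian: V = (A1 + A2)/2 * L,  A = pi*(D/200)^2
A1 = pi*(37.1/200)^2 = 0.108103 m^2
A2 = pi*(21.1/200)^2 = 0.034967 m^2
V = (0.108103+0.034967)/2*5.9 = 0.4221 m^3

0.4221


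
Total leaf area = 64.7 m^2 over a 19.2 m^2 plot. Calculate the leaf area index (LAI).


Formula: LAI = total leaf area / ground area  (dimensionless)
LAI = 64.7 m^2 / 19.2 m^2
LAI = 3.37

3.37


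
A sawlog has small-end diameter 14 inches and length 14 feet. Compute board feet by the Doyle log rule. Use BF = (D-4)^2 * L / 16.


Doyle: BF = (D - 4)^2 * L / 16
Adjusted diameter = 14 - 4 = 10 in
(D-4)^2 = 10^2 = 100
BF = 100 * 14 / 16 = 88 BF

88


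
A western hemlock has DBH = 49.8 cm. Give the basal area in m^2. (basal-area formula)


Formula: BA = pi * (DBH/2)^2 / 10000  (cm^2 to m^2)
Radius = DBH/2 = 49.8/2 = 24.9 cm
BA = pi * 24.9^2 / 10000
   = 1947.8189 cm^2 / 10000
   = 0.1948 m^2

0.1948


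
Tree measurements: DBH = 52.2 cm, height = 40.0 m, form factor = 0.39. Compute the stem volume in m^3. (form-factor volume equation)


Formula: V = pi * (DBH/200)^2 * H * ff
Radius = DBH/200 = 52.2/200 = 0.261 m
Radius^2 = 0.261^2 = 0.068121 m^2
V = pi * 0.068121 * 40.0 * 0.39
V = 3.339 m^3

3.339


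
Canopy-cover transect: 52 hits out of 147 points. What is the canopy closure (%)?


Formula: Canopy closure = covered points / total points * 100
Closure = 52 / 147 * 100
Closure = 0.3537 * 100 = 35.4%

35.4


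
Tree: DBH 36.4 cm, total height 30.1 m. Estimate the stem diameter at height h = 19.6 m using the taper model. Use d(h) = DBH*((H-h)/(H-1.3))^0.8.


Taper: d(h) = DBH * ((H - h) / (H - 1.3))^0.8
Numerator = H - h = 30.1 - 19.6 = 10.5 m
Denominator = H - 1.3 = 30.1 - 1.3 = 28.8 m
Ratio = 10.5 / 28.8 = 0.36458
d = 36.4 * 0.36458^0.8 = 16.2 cm

16.2


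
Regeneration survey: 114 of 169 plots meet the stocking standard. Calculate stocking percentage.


Formula: Stocking % = stocked plots / total plots * 100
Stocking = 114 / 169 * 100
Stocking = 0.6746 * 100 = 67.5%

67.5


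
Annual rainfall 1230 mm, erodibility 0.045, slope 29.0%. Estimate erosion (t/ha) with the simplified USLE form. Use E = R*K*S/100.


Formula: E = R * K * S / 100  (simplified USLE)
R * K = 1230 * 0.045 = 55.35
E = 55.35 * 29.0 / 100 = 16.05 t/ha

16.05


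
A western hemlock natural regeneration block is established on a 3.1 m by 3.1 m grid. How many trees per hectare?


Formula: TPH = 10000 m^2/ha / (spacing_x * spacing_y)
Area per tree = 3.1 m * 3.1 m = 9.61 m^2
TPH = 10000 / 9.61 = 1041 trees/ha

1041


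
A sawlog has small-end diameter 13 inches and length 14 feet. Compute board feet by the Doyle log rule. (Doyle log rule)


Doyle: BF = (D - 4)^2 * L / 16
Adjusted diameter = 13 - 4 = 9 in
(D-4)^2 = 9^2 = 81
BF = 81 * 14 / 16 = 71 BF

71


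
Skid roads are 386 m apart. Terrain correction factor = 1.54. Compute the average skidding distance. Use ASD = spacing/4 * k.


Formula: ASD = (spacing / 4) * correction
Uncorrected distance = spacing / 4 = 386 / 4 = 96.5 m
ASD = 96.5 * 1.54 = 149 m

149


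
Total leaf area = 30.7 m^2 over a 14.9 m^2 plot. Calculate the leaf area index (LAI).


Formula: LAI = total leaf area / ground area  (dimensionless)
LAI = 30.7 m^2 / 14.9 m^2
LAI = 2.06

2.06


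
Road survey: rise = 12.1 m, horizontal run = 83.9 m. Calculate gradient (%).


Formula: Gradient = rise / run * 100
Gradient = 12.1 / 83.9 * 100 = 14.4%

14.4


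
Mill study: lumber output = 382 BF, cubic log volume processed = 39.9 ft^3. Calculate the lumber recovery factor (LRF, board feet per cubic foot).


Formula: LRF = Lumber Output (BF) / Log Input (ft^3)
LRF = 382 BF / 39.9 ft^3
LRF = 9.57 BF/ft^3

9.57


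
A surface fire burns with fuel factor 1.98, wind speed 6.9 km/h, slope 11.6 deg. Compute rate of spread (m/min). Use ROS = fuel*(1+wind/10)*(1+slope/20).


Formula: ROS = fuel * (1 + wind/10) * (1 + slope/20)
Wind factor = 1 + 6.9/10 = 1.69
Slope factor = 1 + 11.6/20 = 1.58
ROS = 1.98 * 1.69 * 1.58 = 5.29 m/min

5.29


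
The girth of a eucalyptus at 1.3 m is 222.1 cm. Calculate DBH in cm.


Formula: DBH = C / pi
DBH = 222.1 / pi
pi = 3.14159...
DBH = 70.7 cm

70.7


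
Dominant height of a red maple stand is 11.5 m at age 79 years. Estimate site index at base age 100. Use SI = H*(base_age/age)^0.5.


Formula: SI = H_dom * (base_age / age)^0.5
Age ratio = 100 / 79 = 1.26582
sqrt(age_ratio) = 1.12509
SI = 11.5 * 1.12509 = 12.9 m

12.9


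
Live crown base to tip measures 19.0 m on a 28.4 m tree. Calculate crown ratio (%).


Formula: Crown Ratio = (Crown Length / Total Height) * 100
CR = (19.0 m / 28.4 m) * 100
CR = 0.669 * 100 = 66.9%

66.9


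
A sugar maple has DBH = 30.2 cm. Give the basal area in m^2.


Formula: BA = pi * (DBH/2)^2 / 10000  (cm^2 to m^2)
Radius = DBH/2 = 30.2/2 = 15.1 cm
BA = pi * 15.1^2 / 10000
   = 716.3145 cm^2 / 10000
   = 0.0716 m^2

0.0716


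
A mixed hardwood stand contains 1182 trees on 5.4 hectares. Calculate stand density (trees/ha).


Formula: Stand Density = N_trees / Area_ha
Density = 1182 trees / 5.4 ha
Density = 219 trees/ha

219


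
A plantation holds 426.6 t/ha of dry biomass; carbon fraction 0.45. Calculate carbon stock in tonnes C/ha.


Formula: Carbon Stock = Biomass * Carbon Fraction
C = 426.6 t/ha * 0.45
C = 192.0 t C/ha

192.0


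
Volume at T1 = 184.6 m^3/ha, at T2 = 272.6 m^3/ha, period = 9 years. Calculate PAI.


Formula: PAI = (V_T2 - V_T1) / (T2 - T1)
Volume increment = 272.6 - 184.6 = 88.0 m^3/ha
PAI = 88.0 / 9 = 9.78 m^3/ha/year

9.78


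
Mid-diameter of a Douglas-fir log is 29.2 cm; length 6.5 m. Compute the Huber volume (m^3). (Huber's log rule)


Huber: V = Am * L,  Am = pi*(Dm/200)^2
Am = pi*(29.2/200)^2 = 0.066966 m^2
V = 0.066966*6.5 = 0.4353 m^3

0.4353


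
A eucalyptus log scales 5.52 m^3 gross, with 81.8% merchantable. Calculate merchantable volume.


Formula: MV = V_total * (merchantable_pct / 100)
Merchantable fraction = 81.8% / 100 = 0.818
MV = 5.52 m^3 * 0.818 = 4.515 m^3

4.515


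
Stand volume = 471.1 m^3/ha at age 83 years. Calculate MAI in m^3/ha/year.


Formula: MAI = Total Volume / Stand Age
MAI = 471.1 m^3/ha / 83 years
MAI = 5.68 m^3/ha/year

5.68


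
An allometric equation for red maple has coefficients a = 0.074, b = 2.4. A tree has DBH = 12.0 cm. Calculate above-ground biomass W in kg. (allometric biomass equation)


Formula: W = a * DBH^b  (allometric power law)
DBH^b = 12.0^2.4 = 389.0765
W = 0.074 * 389.0765 = 28.8 kg

28.8


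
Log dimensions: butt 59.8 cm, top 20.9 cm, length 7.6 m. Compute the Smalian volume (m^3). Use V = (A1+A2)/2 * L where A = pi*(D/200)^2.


Smalian: V = (A1 + A2)/2 * L,  A = pi*(D/200)^2
A1 = pi*(59.8/200)^2 = 0.280862 m^2
A2 = pi*(20.9/200)^2 = 0.034307 m^2
V = (0.280862+0.034307)/2*7.6 = 1.1976 m^3

1.1976


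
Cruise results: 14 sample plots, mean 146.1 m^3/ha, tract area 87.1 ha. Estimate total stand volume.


Formula: Total Volume = Mean Volume per ha * Total Area
Total Volume = 146.1 m^3/ha * 87.1 ha
Total Volume = 12725 m^3

12725


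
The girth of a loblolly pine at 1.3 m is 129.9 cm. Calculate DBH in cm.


Formula: DBH = C / pi
DBH = 129.9 / pi
pi = 3.14159...
DBH = 41.3 cm

41.3


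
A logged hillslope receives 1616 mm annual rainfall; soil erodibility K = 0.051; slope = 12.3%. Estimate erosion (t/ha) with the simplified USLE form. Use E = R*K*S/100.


Formula: E = R * K * S / 100  (simplified USLE)
R * K = 1616 * 0.051 = 82.416
E = 82.416 * 12.3 / 100 = 10.14 t/ha

10.14


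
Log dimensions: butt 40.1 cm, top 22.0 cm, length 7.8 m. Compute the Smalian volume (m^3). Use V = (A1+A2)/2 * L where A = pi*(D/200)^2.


Smalian: V = (A1 + A2)/2 * L,  A = pi*(D/200)^2
A1 = pi*(40.1/200)^2 = 0.126293 m^2
A2 = pi*(22.0/200)^2 = 0.038013 m^2
V = (0.126293+0.038013)/2*7.8 = 0.6408 m^3

0.6408


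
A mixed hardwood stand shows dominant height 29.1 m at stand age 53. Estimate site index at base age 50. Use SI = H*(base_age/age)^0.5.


Formula: SI = H_dom * (base_age / age)^0.5
Age ratio = 50 / 53 = 0.9434
sqrt(age_ratio) = 0.97129
SI = 29.1 * 0.97129 = 28.3 m

28.3


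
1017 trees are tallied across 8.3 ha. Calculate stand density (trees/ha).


Formula: Stand Density = N_trees / Area_ha
Density = 1017 trees / 8.3 ha
Density = 123 trees/ha

123


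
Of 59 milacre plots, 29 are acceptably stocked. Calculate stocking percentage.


Formula: Stocking % = stocked plots / total plots * 100
Stocking = 29 / 59 * 100
Stocking = 0.4915 * 100 = 49.2%

49.2


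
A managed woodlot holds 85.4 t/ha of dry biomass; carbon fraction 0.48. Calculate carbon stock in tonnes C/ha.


Formula: Carbon Stock = Biomass * Carbon Fraction
C = 85.4 t/ha * 0.48
C = 41.0 t C/ha

41.0


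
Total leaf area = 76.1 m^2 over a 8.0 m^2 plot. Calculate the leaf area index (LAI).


Formula: LAI = total leaf area / ground area  (dimensionless)
LAI = 76.1 m^2 / 8.0 m^2
LAI = 9.51

9.51


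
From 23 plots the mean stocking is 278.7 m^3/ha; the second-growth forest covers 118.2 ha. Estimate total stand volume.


Formula: Total Volume = Mean Volume per ha * Total Area
Total Volume = 278.7 m^3/ha * 118.2 ha
Total Volume = 32942 m^3

32942


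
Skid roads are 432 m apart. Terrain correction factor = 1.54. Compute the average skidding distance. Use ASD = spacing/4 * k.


Formula: ASD = (spacing / 4) * correction
Uncorrected distance = spacing / 4 = 432 / 4 = 108 m
ASD = 108 * 1.54 = 166 m

166


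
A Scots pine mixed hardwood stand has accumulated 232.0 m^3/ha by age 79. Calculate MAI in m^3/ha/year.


Formula: MAI = Total Volume / Stand Age
MAI = 232.0 m^3/ha / 79 years
MAI = 2.94 m^3/ha/year

2.94


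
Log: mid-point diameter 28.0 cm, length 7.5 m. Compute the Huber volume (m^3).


Huber: V = Am * L,  Am = pi*(Dm/200)^2
Am = pi*(28.0/200)^2 = 0.061575 m^2
V = 0.061575*7.5 = 0.4618 m^3

0.4618


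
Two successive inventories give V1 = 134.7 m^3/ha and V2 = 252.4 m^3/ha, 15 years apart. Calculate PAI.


Formula: PAI = (V_T2 - V_T1) / (T2 - T1)
Volume increment = 252.4 - 134.7 = 117.7 m^3/ha
PAI = 117.7 / 15 = 7.85 m^3/ha/year

7.85


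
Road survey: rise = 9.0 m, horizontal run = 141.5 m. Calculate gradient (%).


Formula: Gradient = rise / run * 100
Gradient = 9.0 / 141.5 * 100 = 6.4%

6.4


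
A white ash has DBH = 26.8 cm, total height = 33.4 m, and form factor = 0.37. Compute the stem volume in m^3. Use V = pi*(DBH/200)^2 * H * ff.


Formula: V = pi * (DBH/200)^2 * H * ff
Radius = DBH/200 = 26.8/200 = 0.134 m
Radius^2 = 0.134^2 = 0.017956 m^2
V = pi * 0.017956 * 33.4 * 0.37
V = 0.697 m^3

0.697


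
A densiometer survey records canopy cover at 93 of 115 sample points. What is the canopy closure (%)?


Formula: Canopy closure = covered points / total points * 100
Closure = 93 / 115 * 100
Closure = 0.8087 * 100 = 80.9%

80.9


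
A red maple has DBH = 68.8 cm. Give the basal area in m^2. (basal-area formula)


Formula: BA = pi * (DBH/2)^2 / 10000  (cm^2 to m^2)
Radius = DBH/2 = 68.8/2 = 34.4 cm
BA = pi * 34.4^2 / 10000
   = 3717.6351 cm^2 / 10000
   = 0.3718 m^2

0.3718


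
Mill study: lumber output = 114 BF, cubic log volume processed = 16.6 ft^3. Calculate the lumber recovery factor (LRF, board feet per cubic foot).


Formula: LRF = Lumber Output (BF) / Log Input (ft^3)
LRF = 114 BF / 16.6 ft^3
LRF = 6.87 BF/ft^3

6.87


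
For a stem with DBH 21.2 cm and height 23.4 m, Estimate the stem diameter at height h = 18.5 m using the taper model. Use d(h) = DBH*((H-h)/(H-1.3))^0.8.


Taper: d(h) = DBH * ((H - h) / (H - 1.3))^0.8
Numerator = H - h = 23.4 - 18.5 = 4.9 m
Denominator = H - 1.3 = 23.4 - 1.3 = 22.1 m
Ratio = 4.9 / 22.1 = 0.22172
d = 21.2 * 0.22172^0.8 = 6.4 cm

6.4


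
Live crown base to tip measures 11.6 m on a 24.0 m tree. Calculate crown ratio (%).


Formula: Crown Ratio = (Crown Length / Total Height) * 100
CR = (11.6 m / 24.0 m) * 100
CR = 0.4833 * 100 = 48.3%

48.3


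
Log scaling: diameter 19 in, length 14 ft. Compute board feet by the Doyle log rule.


Doyle: BF = (D - 4)^2 * L / 16
Adjusted diameter = 19 - 4 = 15 in
(D-4)^2 = 15^2 = 225
BF = 225 * 14 / 16 = 197 BF

197


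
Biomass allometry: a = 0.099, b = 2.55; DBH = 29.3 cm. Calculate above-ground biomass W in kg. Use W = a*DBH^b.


Formula: W = a * DBH^b  (allometric power law)
DBH^b = 29.3^2.55 = 5501.8967
W = 0.099 * 5501.8967 = 544.7 kg

544.7


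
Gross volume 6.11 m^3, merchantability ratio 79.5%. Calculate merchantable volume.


Formula: MV = V_total * (merchantable_pct / 100)
Merchantable fraction = 79.5% / 100 = 0.795
MV = 6.11 m^3 * 0.795 = 4.857 m^3

4.857


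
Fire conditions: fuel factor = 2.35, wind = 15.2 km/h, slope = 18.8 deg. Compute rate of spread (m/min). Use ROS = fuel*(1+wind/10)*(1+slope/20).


Formula: ROS = fuel * (1 + wind/10) * (1 + slope/20)
Wind factor = 1 + 15.2/10 = 2.52
Slope factor = 1 + 18.8/20 = 1.94
ROS = 2.35 * 2.52 * 1.94 = 11.49 m/min

11.49


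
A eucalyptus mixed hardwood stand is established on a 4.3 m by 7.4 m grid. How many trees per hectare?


Formula: TPH = 10000 m^2/ha / (spacing_x * spacing_y)
Area per tree = 4.3 m * 7.4 m = 31.82 m^2
TPH = 10000 / 31.82 = 314 trees/ha

314


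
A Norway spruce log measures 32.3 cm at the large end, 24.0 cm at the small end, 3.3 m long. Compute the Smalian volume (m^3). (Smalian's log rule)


Smalian: V = (A1 + A2)/2 * L,  A = pi*(D/200)^2
A1 = pi*(32.3/200)^2 = 0.08194 m^2
A2 = pi*(24.0/200)^2 = 0.045239 m^2
V = (0.08194+0.045239)/2*3.3 = 0.2098 m^3

0.2098


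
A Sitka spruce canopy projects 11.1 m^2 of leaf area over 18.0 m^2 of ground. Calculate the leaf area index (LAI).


Formula: LAI = total leaf area / ground area  (dimensionless)
LAI = 11.1 m^2 / 18.0 m^2
LAI = 0.62

0.62


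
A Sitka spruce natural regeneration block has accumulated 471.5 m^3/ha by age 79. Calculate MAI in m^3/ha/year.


Formula: MAI = Total Volume / Stand Age
MAI = 471.5 m^3/ha / 79 years
MAI = 5.97 m^3/ha/year

5.97


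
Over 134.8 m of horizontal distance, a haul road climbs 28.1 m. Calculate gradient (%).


Formula: Gradient = rise / run * 100
Gradient = 28.1 / 134.8 * 100 = 20.8%

20.8


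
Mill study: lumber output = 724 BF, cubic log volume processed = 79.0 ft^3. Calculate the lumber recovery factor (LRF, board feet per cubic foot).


Formula: LRF = Lumber Output (BF) / Log Input (ft^3)
LRF = 724 BF / 79.0 ft^3
LRF = 9.16 BF/ft^3

9.16


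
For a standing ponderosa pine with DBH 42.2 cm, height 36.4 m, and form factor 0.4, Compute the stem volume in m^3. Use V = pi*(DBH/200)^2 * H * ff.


Formula: V = pi * (DBH/200)^2 * H * ff
Radius = DBH/200 = 42.2/200 = 0.211 m
Radius^2 = 0.211^2 = 0.044521 m^2
V = pi * 0.044521 * 36.4 * 0.4
V = 2.036 m^3

2.036


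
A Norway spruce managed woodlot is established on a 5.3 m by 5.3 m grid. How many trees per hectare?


Formula: TPH = 10000 m^2/ha / (spacing_x * spacing_y)
Area per tree = 5.3 m * 5.3 m = 28.09 m^2
TPH = 10000 / 28.09 = 356 trees/ha

356


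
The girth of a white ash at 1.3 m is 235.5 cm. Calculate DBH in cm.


Formula: DBH = C / pi
DBH = 235.5 / pi
pi = 3.14159...
DBH = 75.0 cm

75.0


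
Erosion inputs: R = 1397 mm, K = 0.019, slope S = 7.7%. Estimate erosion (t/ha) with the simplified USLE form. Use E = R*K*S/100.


Formula: E = R * K * S / 100  (simplified USLE)
R * K = 1397 * 0.019 = 26.543
E = 26.543 * 7.7 / 100 = 2.04 t/ha

2.04


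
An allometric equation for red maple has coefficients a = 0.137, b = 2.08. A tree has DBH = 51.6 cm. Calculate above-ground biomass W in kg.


Formula: W = a * DBH^b  (allometric power law)
DBH^b = 51.6^2.08 = 3650.1556
W = 0.137 * 3650.1556 = 500.1 kg

500.1


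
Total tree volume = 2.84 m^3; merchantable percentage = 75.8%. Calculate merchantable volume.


Formula: MV = V_total * (merchantable_pct / 100)
Merchantable fraction = 75.8% / 100 = 0.758
MV = 2.84 m^3 * 0.758 = 2.153 m^3

2.153


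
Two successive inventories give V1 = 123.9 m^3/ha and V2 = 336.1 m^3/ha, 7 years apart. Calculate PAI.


Formula: PAI = (V_T2 - V_T1) / (T2 - T1)
Volume increment = 336.1 - 123.9 = 212.2 m^3/ha
PAI = 212.2 / 7 = 30.31 m^3/ha/year

30.31


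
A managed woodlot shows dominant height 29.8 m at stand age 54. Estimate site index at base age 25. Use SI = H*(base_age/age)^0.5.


Formula: SI = H_dom * (base_age / age)^0.5
Age ratio = 25 / 54 = 0.46296
sqrt(age_ratio) = 0.68041
SI = 29.8 * 0.68041 = 20.3 m

20.3


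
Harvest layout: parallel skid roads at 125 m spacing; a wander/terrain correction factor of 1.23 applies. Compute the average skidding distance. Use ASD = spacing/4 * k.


Formula: ASD = (spacing / 4) * correction
Uncorrected distance = spacing / 4 = 125 / 4 = 31.25 m
ASD = 31.25 * 1.23 = 38 m

38


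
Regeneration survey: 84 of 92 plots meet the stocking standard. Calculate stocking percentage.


Formula: Stocking % = stocked plots / total plots * 100
Stocking = 84 / 92 * 100
Stocking = 0.913 * 100 = 91.3%

91.3


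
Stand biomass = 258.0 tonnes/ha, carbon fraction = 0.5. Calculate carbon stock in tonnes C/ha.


Formula: Carbon Stock = Biomass * Carbon Fraction
C = 258.0 t/ha * 0.5
C = 129.0 t C/ha

129.0


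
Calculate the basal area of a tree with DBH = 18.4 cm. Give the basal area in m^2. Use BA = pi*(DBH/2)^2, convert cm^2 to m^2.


Formula: BA = pi * (DBH/2)^2 / 10000  (cm^2 to m^2)
Radius = DBH/2 = 18.4/2 = 9.2 cm
BA = pi * 9.2^2 / 10000
   = 265.9044 cm^2 / 10000
   = 0.0266 m^2

0.0266


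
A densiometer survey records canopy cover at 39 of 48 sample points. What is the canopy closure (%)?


Formula: Canopy closure = covered points / total points * 100
Closure = 39 / 48 * 100
Closure = 0.8125 * 100 = 81.3%

81.3


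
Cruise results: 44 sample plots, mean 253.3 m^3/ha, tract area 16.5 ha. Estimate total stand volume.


Formula: Total Volume = Mean Volume per ha * Total Area
Total Volume = 253.3 m^3/ha * 16.5 ha
Total Volume = 4179 m^3

4179


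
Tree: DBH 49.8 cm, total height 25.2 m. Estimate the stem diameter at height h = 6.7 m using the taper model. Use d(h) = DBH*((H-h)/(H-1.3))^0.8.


Taper: d(h) = DBH * ((H - h) / (H - 1.3))^0.8
Numerator = H - h = 25.2 - 6.7 = 18.5 m
Denominator = H - 1.3 = 25.2 - 1.3 = 23.9 m
Ratio = 18.5 / 23.9 = 0.77406
d = 49.8 * 0.77406^0.8 = 40.6 cm

40.6


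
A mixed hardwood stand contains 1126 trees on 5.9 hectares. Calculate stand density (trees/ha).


Formula: Stand Density = N_trees / Area_ha
Density = 1126 trees / 5.9 ha
Density = 191 trees/ha

191


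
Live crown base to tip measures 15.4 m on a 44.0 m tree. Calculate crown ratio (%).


Formula: Crown Ratio = (Crown Length / Total Height) * 100
CR = (15.4 m / 44.0 m) * 100
CR = 0.35 * 100 = 35.0%

35.0


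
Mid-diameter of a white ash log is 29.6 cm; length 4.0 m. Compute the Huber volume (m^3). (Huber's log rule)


Huber: V = Am * L,  Am = pi*(Dm/200)^2
Am = pi*(29.6/200)^2 = 0.068813 m^2
V = 0.068813*4.0 = 0.2753 m^3

0.2753


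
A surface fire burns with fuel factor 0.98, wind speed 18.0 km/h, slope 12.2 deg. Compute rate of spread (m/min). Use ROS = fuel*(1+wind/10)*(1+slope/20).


Formula: ROS = fuel * (1 + wind/10) * (1 + slope/20)
Wind factor = 1 + 18.0/10 = 2.8
Slope factor = 1 + 12.2/20 = 1.61
ROS = 0.98 * 2.8 * 1.61 = 4.42 m/min

4.42


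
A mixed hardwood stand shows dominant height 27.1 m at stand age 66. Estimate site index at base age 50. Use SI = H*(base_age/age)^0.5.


Formula: SI = H_dom * (base_age / age)^0.5
Age ratio = 50 / 66 = 0.75758
sqrt(age_ratio) = 0.87039
SI = 27.1 * 0.87039 = 23.6 m

23.6


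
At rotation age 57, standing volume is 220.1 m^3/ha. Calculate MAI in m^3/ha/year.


Formula: MAI = Total Volume / Stand Age
MAI = 220.1 m^3/ha / 57 years
MAI = 3.86 m^3/ha/year

3.86


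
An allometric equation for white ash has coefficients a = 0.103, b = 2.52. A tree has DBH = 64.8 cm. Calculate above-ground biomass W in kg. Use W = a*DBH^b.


Formula: W = a * DBH^b  (allometric power law)
DBH^b = 64.8^2.52 = 36742.5264
W = 0.103 * 36742.5264 = 3784.5 kg

3784.5


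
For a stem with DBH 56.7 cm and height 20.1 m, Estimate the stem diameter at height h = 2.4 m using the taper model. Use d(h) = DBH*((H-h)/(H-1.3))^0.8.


Taper: d(h) = DBH * ((H - h) / (H - 1.3))^0.8
Numerator = H - h = 20.1 - 2.4 = 17.7 m
Denominator = H - 1.3 = 20.1 - 1.3 = 18.8 m
Ratio = 17.7 / 18.8 = 0.94149
d = 56.7 * 0.94149^0.8 = 54.0 cm

54.0


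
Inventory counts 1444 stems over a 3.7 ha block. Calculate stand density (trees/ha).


Formula: Stand Density = N_trees / Area_ha
Density = 1444 trees / 3.7 ha
Density = 390 trees/ha

390


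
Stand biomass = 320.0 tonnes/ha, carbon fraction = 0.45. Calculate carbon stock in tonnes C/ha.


Formula: Carbon Stock = Biomass * Carbon Fraction
C = 320.0 t/ha * 0.45
C = 144.0 t C/ha

144.0


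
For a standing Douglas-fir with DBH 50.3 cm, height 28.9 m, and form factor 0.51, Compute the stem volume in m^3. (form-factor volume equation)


Formula: V = pi * (DBH/200)^2 * H * ff
Radius = DBH/200 = 50.3/200 = 0.2515 m
Radius^2 = 0.2515^2 = 0.06325225 m^2
V = pi * 0.06325225 * 28.9 * 0.51
V = 2.929 m^3

2.929


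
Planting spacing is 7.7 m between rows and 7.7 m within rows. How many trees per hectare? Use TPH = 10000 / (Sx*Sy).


Formula: TPH = 10000 m^2/ha / (spacing_x * spacing_y)
Area per tree = 7.7 m * 7.7 m = 59.29 m^2
TPH = 10000 / 59.29 = 169 trees/ha

169


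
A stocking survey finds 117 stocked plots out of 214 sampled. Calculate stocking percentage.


Formula: Stocking % = stocked plots / total plots * 100
Stocking = 117 / 214 * 100
Stocking = 0.5467 * 100 = 54.7%

54.7


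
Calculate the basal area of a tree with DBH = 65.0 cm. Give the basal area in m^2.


Formula: BA = pi * (DBH/2)^2 / 10000  (cm^2 to m^2)
Radius = DBH/2 = 65.0/2 = 32.5 cm
BA = pi * 32.5^2 / 10000
   = 3318.3072 cm^2 / 10000
   = 0.3318 m^2

0.3318


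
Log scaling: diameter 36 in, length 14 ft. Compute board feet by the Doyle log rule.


Doyle: BF = (D - 4)^2 * L / 16
Adjusted diameter = 36 - 4 = 32 in
(D-4)^2 = 32^2 = 1024
BF = 1024 * 14 / 16 = 896 BF

896


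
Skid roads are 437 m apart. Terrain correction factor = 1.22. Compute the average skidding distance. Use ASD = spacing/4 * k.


Formula: ASD = (spacing / 4) * correction
Uncorrected distance = spacing / 4 = 437 / 4 = 109.25 m
ASD = 109.25 * 1.22 = 133 m

133


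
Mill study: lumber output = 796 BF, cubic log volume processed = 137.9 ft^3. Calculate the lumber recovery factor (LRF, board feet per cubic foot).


Formula: LRF = Lumber Output (BF) / Log Input (ft^3)
LRF = 796 BF / 137.9 ft^3
LRF = 5.77 BF/ft^3

5.77


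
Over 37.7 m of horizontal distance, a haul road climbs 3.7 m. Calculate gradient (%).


Formula: Gradient = rise / run * 100
Gradient = 3.7 / 37.7 * 100 = 9.8%

9.8


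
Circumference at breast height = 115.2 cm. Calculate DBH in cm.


Formula: DBH = C / pi
DBH = 115.2 / pi
pi = 3.14159...
DBH = 36.7 cm

36.7


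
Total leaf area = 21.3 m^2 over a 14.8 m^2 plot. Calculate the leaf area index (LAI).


Formula: LAI = total leaf area / ground area  (dimensionless)
LAI = 21.3 m^2 / 14.8 m^2
LAI = 1.44

1.44


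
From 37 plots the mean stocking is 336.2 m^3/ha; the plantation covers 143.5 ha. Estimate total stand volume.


Formula: Total Volume = Mean Volume per ha * Total Area
Total Volume = 336.2 m^3/ha * 143.5 ha
Total Volume = 48245 m^3

48245


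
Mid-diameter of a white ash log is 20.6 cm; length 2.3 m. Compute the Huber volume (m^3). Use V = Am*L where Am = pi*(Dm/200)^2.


Huber: V = Am * L,  Am = pi*(Dm/200)^2
Am = pi*(20.6/200)^2 = 0.033329 m^2
V = 0.033329*2.3 = 0.0767 m^3

0.0767


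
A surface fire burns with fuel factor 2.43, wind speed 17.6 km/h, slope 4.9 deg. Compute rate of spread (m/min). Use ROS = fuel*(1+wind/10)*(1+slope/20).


Formula: ROS = fuel * (1 + wind/10) * (1 + slope/20)
Wind factor = 1 + 17.6/10 = 2.76
Slope factor = 1 + 4.9/20 = 1.245
ROS = 2.43 * 2.76 * 1.245 = 8.35 m/min

8.35


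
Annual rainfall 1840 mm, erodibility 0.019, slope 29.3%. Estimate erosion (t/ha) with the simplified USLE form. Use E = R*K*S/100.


Formula: E = R * K * S / 100  (simplified USLE)
R * K = 1840 * 0.019 = 34.96
E = 34.96 * 29.3 / 100 = 10.24 t/ha

10.24


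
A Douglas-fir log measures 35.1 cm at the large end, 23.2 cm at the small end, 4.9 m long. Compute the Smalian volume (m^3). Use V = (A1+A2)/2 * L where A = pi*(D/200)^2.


Smalian: V = (A1 + A2)/2 * L,  A = pi*(D/200)^2
A1 = pi*(35.1/200)^2 = 0.096762 m^2
A2 = pi*(23.2/200)^2 = 0.042273 m^2
V = (0.096762+0.042273)/2*4.9 = 0.3406 m^3

0.3406


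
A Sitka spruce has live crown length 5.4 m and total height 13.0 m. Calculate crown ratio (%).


Formula: Crown Ratio = (Crown Length / Total Height) * 100
CR = (5.4 m / 13.0 m) * 100
CR = 0.4154 * 100 = 41.5%

41.5


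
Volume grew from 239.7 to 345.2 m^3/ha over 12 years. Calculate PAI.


Formula: PAI = (V_T2 - V_T1) / (T2 - T1)
Volume increment = 345.2 - 239.7 = 105.5 m^3/ha
PAI = 105.5 / 12 = 8.79 m^3/ha/year

8.79


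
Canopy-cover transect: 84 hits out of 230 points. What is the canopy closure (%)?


Formula: Canopy closure = covered points / total points * 100
Closure = 84 / 230 * 100
Closure = 0.3652 * 100 = 36.5%

36.5


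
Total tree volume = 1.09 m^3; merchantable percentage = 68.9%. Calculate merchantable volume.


Formula: MV = V_total * (merchantable_pct / 100)
Merchantable fraction = 68.9% / 100 = 0.689
MV = 1.09 m^3 * 0.689 = 0.751 m^3

0.751


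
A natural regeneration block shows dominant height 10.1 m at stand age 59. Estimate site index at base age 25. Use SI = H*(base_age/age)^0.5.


Formula: SI = H_dom * (base_age / age)^0.5
Age ratio = 25 / 59 = 0.42373
sqrt(age_ratio) = 0.65094
SI = 10.1 * 0.65094 = 6.6 m

6.6


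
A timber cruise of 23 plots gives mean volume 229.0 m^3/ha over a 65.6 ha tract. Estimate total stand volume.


Formula: Total Volume = Mean Volume per ha * Total Area
Total Volume = 229.0 m^3/ha * 65.6 ha
Total Volume = 15022 m^3

15022


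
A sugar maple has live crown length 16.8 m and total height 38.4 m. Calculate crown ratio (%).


Formula: Crown Ratio = (Crown Length / Total Height) * 100
CR = (16.8 m / 38.4 m) * 100
CR = 0.4375 * 100 = 43.8%

43.8


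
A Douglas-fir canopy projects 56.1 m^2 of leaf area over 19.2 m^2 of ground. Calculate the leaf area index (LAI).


Formula: LAI = total leaf area / ground area  (dimensionless)
LAI = 56.1 m^2 / 19.2 m^2
LAI = 2.92

2.92


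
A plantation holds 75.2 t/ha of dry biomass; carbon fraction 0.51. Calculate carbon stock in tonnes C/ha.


Formula: Carbon Stock = Biomass * Carbon Fraction
C = 75.2 t/ha * 0.51
C = 38.4 t C/ha

38.4


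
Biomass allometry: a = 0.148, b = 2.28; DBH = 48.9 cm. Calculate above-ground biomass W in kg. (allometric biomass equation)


Formula: W = a * DBH^b  (allometric power law)
DBH^b = 48.9^2.28 = 7105.9836
W = 0.148 * 7105.9836 = 1051.7 kg

1051.7


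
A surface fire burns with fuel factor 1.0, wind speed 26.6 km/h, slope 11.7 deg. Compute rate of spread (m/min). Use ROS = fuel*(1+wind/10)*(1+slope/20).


Formula: ROS = fuel * (1 + wind/10) * (1 + slope/20)
Wind factor = 1 + 26.6/10 = 3.66
Slope factor = 1 + 11.7/20 = 1.585
ROS = 1.0 * 3.66 * 1.585 = 5.8 m/min

5.8


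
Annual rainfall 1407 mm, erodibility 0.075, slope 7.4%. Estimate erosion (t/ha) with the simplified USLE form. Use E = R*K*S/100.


Formula: E = R * K * S / 100  (simplified USLE)
R * K = 1407 * 0.075 = 105.525
E = 105.525 * 7.4 / 100 = 7.81 t/ha

7.81


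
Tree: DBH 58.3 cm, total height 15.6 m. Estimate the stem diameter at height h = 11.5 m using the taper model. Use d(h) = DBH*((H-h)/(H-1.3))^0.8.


Taper: d(h) = DBH * ((H - h) / (H - 1.3))^0.8
Numerator = H - h = 15.6 - 11.5 = 4.1 m
Denominator = H - 1.3 = 15.6 - 1.3 = 14.3 m
Ratio = 4.1 / 14.3 = 0.28671
d = 58.3 * 0.28671^0.8 = 21.5 cm

21.5


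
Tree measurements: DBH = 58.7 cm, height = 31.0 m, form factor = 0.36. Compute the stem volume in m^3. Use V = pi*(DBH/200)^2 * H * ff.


Formula: V = pi * (DBH/200)^2 * H * ff
Radius = DBH/200 = 58.7/200 = 0.2935 m
Radius^2 = 0.2935^2 = 0.08614225 m^2
V = pi * 0.08614225 * 31.0 * 0.36
V = 3.02 m^3

3.02


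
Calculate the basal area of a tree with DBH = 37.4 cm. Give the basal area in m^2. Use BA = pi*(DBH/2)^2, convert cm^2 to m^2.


Formula: BA = pi * (DBH/2)^2 / 10000  (cm^2 to m^2)
Radius = DBH/2 = 37.4/2 = 18.7 cm
BA = pi * 18.7^2 / 10000
   = 1098.5835 cm^2 / 10000
   = 0.1099 m^2

0.1099


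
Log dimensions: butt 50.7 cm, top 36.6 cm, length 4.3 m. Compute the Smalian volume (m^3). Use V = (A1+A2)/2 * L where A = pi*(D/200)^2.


Smalian: V = (A1 + A2)/2 * L,  A = pi*(D/200)^2
A1 = pi*(50.7/200)^2 = 0.201886 m^2
A2 = pi*(36.6/200)^2 = 0.105209 m^2
V = (0.201886+0.105209)/2*4.3 = 0.6603 m^3

0.6603


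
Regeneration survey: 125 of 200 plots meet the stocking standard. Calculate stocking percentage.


Formula: Stocking % = stocked plots / total plots * 100
Stocking = 125 / 200 * 100
Stocking = 0.625 * 100 = 62.5%

62.5


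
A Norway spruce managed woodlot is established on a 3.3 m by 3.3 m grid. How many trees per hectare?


Formula: TPH = 10000 m^2/ha / (spacing_x * spacing_y)
Area per tree = 3.3 m * 3.3 m = 10.89 m^2
TPH = 10000 / 10.89 = 918 trees/ha

918


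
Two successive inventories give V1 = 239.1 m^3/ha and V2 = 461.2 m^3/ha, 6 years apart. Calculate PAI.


Formula: PAI = (V_T2 - V_T1) / (T2 - T1)
Volume increment = 461.2 - 239.1 = 222.1 m^3/ha
PAI = 222.1 / 6 = 37.02 m^3/ha/year

37.02


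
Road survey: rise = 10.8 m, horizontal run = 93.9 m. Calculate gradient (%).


Formula: Gradient = rise / run * 100
Gradient = 10.8 / 93.9 * 100 = 11.5%

11.5


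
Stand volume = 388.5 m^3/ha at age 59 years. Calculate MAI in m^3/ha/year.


Formula: MAI = Total Volume / Stand Age
MAI = 388.5 m^3/ha / 59 years
MAI = 6.58 m^3/ha/year

6.58


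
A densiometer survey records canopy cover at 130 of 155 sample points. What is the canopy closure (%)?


Formula: Canopy closure = covered points / total points * 100
Closure = 130 / 155 * 100
Closure = 0.8387 * 100 = 83.9%

83.9


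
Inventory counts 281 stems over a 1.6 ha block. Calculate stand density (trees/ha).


Formula: Stand Density = N_trees / Area_ha
Density = 281 trees / 1.6 ha
Density = 176 trees/ha

176


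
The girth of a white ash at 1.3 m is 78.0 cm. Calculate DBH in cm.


Formula: DBH = C / pi
DBH = 78.0 / pi
pi = 3.14159...
DBH = 24.8 cm

24.8


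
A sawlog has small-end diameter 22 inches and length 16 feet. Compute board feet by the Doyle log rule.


Doyle: BF = (D - 4)^2 * L / 16
Adjusted diameter = 22 - 4 = 18 in
(D-4)^2 = 18^2 = 324
BF = 324 * 16 / 16 = 324 BF

324


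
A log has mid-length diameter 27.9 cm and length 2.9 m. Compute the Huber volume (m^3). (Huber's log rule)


Huber: V = Am * L,  Am = pi*(Dm/200)^2
Am = pi*(27.9/200)^2 = 0.061136 m^2
V = 0.061136*2.9 = 0.1773 m^3

0.1773


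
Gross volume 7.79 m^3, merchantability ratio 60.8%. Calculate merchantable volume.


Formula: MV = V_total * (merchantable_pct / 100)
Merchantable fraction = 60.8% / 100 = 0.608
MV = 7.79 m^3 * 0.608 = 4.736 m^3

4.736


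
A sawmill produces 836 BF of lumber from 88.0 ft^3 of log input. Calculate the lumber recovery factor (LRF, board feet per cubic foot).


Formula: LRF = Lumber Output (BF) / Log Input (ft^3)
LRF = 836 BF / 88.0 ft^3
LRF = 9.5 BF/ft^3

9.5


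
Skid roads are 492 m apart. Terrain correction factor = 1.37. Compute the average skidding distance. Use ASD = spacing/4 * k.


Formula: ASD = (spacing / 4) * correction
Uncorrected distance = spacing / 4 = 492 / 4 = 123 m
ASD = 123 * 1.37 = 169 m

169


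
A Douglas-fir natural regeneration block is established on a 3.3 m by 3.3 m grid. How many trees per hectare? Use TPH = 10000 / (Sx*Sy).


Formula: TPH = 10000 m^2/ha / (spacing_x * spacing_y)
Area per tree = 3.3 m * 3.3 m = 10.89 m^2
TPH = 10000 / 10.89 = 918 trees/ha

918


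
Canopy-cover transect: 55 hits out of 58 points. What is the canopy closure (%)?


Formula: Canopy closure = covered points / total points * 100
Closure = 55 / 58 * 100
Closure = 0.9483 * 100 = 94.8%

94.8


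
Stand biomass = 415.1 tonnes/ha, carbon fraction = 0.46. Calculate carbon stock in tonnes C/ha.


Formula: Carbon Stock = Biomass * Carbon Fraction
C = 415.1 t/ha * 0.46
C = 190.9 t C/ha

190.9


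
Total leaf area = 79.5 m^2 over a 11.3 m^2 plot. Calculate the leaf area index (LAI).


Formula: LAI = total leaf area / ground area  (dimensionless)
LAI = 79.5 m^2 / 11.3 m^2
LAI = 7.04

7.04
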